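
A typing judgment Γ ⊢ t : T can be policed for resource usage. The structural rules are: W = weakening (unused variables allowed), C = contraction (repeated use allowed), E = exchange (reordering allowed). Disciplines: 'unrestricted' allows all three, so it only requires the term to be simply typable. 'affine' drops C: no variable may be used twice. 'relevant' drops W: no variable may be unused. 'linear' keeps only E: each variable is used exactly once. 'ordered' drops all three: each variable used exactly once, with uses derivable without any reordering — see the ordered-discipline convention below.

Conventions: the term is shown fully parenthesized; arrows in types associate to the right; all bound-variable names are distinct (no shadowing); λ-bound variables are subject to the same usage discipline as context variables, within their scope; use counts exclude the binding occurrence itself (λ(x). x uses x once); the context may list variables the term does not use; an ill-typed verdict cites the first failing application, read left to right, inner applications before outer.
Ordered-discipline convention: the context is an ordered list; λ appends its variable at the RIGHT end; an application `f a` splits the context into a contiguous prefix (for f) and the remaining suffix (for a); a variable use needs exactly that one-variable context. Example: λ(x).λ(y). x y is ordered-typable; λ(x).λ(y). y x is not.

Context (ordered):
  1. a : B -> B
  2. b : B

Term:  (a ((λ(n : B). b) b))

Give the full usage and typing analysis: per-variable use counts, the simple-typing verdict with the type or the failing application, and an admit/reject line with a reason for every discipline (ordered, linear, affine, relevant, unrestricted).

use counts: a: 1, b: 2, n (bound): 0
order of uses: a, b, b
typing: well-typed — term : B
ordered: ✗ — uses contraction: b ×2; n left unused
linear: ✗ — uses contraction: b ×2; n left unused
affine: ✗ — uses contraction: b ×2
relevant: ✗ — n left unused
unrestricted: ✓ — simply typable at B; W, C, E all held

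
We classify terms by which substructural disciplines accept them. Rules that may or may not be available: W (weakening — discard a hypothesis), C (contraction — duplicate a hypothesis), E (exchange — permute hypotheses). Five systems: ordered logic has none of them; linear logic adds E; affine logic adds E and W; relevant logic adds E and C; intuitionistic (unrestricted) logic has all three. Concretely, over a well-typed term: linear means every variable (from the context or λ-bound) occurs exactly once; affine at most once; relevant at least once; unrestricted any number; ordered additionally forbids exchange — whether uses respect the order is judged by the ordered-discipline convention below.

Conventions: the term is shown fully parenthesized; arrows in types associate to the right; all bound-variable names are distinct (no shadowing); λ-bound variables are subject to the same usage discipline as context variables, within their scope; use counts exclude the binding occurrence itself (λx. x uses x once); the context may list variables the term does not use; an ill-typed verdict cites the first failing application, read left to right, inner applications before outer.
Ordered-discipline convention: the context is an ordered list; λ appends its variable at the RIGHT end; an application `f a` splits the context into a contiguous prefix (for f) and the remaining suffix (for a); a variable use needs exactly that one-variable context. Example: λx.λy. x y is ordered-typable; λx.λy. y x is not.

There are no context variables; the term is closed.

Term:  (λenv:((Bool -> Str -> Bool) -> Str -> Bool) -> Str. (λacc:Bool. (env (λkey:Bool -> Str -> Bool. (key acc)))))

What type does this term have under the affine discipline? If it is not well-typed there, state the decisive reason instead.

term : (((Bool -> Str -> Bool) -> Str -> Bool) -> Str) -> Bool -> Str
variable uses: env [bound]: 1×, acc [bound]: 1×, key [bound]: 1×
use order (left to right): env, key, acc
typing: well-typed at (((Bool -> Str -> Bool) -> Str -> Bool) -> Str) -> Bool -> Str
per-discipline verdicts: ordered ✗, linear ✓, affine ✓, relevant ✓, unrestricted ✓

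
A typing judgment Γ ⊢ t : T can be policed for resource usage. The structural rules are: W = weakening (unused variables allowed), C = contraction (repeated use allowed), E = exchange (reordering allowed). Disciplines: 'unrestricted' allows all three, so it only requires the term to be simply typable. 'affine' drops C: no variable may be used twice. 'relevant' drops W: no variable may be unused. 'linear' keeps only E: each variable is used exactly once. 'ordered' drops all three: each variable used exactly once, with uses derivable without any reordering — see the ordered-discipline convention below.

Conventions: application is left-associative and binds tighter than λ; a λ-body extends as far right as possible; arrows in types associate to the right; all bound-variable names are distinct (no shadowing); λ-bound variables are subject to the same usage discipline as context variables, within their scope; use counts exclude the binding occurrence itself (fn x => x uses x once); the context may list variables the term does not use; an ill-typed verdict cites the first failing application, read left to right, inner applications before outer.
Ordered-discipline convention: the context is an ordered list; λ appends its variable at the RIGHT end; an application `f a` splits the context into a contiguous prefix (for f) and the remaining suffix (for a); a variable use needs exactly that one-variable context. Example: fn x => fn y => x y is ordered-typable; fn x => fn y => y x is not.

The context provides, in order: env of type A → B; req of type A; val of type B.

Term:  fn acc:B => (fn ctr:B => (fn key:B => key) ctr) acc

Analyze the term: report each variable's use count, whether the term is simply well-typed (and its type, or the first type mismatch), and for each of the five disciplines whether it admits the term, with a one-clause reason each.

counts: env: 0; req: 0; val: 0; acc (λ-bound): 1; ctr (λ-bound): 1; key (λ-bound): 1
use order (left to right): key, ctr, acc
typing: the term checks, with type B → B
ordered ✗ (needs weakening: env, req, val unused)
linear ✗ (needs weakening: env, req, val unused)
affine ✓ (none of env, req, val, acc, ctr, key used more than once)
relevant ✗ (needs weakening: env, req, val unused)
unrestricted ✓ (typability at B → B is all that's needed)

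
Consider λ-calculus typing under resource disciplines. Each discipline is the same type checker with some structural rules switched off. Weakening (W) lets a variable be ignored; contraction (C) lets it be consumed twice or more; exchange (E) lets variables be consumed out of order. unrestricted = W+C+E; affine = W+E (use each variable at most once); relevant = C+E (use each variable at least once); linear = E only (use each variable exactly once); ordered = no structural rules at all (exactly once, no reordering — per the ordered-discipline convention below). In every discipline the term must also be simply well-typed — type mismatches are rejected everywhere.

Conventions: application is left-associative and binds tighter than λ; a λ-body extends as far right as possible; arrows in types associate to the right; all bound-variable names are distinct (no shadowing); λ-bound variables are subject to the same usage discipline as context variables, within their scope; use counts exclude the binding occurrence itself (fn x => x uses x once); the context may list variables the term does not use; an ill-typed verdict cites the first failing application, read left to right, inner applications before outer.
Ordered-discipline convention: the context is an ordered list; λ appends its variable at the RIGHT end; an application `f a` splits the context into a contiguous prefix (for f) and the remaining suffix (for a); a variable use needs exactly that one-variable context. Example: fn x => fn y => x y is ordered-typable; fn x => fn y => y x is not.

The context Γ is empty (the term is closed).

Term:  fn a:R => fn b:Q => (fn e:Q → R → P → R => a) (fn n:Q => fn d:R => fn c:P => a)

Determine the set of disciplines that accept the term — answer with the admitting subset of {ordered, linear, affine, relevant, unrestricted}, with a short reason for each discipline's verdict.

admitted in: unrestricted
variable uses: a [bound] ×2; b [bound] ×0; e [bound] ×0; n [bound] ×0; d [bound] ×0; c [bound] ×0
uses in reading order: a, a
typing: well-typed — term : R → Q → R
ordered: ✗ — a ×2 used more than once (contraction); unused: b, e, n, d, c — weakening required
linear: ✗ — a ×2 used more than once (contraction); unused: b, e, n, d, c — weakening required
affine: ✗ — a ×2 used more than once (contraction)
relevant: ✗ — unused: b, e, n, d, c — weakening required
unrestricted: ✓ — type-checks (R → Q → R) and nothing is barred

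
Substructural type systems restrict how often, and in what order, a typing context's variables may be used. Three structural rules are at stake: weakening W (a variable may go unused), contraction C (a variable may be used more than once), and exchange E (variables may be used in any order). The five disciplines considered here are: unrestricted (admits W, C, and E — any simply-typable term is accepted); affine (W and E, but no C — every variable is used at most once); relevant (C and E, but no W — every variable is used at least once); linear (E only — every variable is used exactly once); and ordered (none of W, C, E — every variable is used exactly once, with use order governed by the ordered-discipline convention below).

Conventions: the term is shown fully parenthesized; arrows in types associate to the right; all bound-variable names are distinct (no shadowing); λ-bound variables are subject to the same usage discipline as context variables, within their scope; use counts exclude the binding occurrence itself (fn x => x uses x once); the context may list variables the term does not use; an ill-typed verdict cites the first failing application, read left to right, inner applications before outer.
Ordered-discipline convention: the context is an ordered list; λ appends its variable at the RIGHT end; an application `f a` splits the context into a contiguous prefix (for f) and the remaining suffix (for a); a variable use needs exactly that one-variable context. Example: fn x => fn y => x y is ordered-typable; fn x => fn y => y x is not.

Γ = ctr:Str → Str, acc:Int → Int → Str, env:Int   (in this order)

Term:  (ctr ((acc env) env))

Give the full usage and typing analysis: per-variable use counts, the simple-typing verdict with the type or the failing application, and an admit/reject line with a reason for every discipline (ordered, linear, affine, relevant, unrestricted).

use counts: ctr=1; acc=1; env=2
use order (left to right): ctr, acc, env, env
typing: well-typed at Str
ordered ✗ (env ×2 used more than once (contraction))
linear ✗ (env ×2 used more than once (contraction))
affine ✗ (env ×2 used more than once (contraction))
relevant ✓ (at least one use each (ctr, acc, env))
unrestricted ✓ (simply typable at Str; W, C, E all held)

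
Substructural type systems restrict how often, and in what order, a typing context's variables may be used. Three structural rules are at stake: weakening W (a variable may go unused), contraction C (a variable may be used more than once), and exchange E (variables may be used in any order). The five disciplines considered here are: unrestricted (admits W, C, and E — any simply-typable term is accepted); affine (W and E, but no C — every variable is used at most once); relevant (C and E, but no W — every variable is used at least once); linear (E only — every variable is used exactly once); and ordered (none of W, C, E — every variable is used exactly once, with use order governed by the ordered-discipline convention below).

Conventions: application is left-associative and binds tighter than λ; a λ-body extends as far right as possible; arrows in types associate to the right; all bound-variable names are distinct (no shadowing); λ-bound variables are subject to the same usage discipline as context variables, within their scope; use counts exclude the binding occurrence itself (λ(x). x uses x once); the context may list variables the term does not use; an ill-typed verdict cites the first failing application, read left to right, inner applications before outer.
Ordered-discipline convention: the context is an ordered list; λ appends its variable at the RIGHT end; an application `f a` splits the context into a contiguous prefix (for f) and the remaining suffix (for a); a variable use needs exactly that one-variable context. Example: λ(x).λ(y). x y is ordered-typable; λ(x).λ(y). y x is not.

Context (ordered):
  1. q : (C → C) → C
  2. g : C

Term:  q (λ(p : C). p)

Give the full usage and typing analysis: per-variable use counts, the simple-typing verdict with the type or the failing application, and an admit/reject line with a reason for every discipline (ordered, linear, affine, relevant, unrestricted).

counts: q: 1×, g: 0×, p (λ-bound): 1×
left-to-right use order: q, p
typing: well-typed — term : C
ordered: ✗ — unused: g — weakening required
linear: ✗ — unused: g — weakening required
affine: ✓ — at most one use each (q, g, p)
relevant: ✗ — unused: g — weakening required
unrestricted: ✓ — type-checks (C) and nothing is barred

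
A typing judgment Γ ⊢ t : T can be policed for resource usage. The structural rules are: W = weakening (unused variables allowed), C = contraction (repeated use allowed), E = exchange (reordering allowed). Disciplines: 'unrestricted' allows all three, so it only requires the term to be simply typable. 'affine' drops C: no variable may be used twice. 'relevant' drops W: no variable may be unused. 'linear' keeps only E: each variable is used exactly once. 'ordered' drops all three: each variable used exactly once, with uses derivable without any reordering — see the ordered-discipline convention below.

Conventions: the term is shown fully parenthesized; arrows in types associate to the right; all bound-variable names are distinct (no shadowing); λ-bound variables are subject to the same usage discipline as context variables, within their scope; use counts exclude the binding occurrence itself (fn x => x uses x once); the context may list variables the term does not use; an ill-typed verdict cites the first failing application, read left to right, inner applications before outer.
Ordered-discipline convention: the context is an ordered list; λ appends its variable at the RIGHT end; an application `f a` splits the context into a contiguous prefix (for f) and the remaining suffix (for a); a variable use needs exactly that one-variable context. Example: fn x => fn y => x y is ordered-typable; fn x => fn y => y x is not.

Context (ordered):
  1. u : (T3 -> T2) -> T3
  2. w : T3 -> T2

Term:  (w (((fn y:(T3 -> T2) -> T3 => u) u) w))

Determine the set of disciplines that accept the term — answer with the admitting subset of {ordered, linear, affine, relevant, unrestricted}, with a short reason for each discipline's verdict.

accepted by: unrestricted
use counts: u: 2; w: 2; y [bound]: 0
left-to-right use order: w, u, u, w
typing: the term checks, with type T2
ordered ✗ (uses contraction: u ×2, w ×2; needs weakening: y unused)
linear ✗ (uses contraction: u ×2, w ×2; needs weakening: y unused)
affine ✗ (uses contraction: u ×2, w ×2)
relevant ✗ (needs weakening: y unused)
unrestricted ✓ (well-typed at T2; no restrictions here)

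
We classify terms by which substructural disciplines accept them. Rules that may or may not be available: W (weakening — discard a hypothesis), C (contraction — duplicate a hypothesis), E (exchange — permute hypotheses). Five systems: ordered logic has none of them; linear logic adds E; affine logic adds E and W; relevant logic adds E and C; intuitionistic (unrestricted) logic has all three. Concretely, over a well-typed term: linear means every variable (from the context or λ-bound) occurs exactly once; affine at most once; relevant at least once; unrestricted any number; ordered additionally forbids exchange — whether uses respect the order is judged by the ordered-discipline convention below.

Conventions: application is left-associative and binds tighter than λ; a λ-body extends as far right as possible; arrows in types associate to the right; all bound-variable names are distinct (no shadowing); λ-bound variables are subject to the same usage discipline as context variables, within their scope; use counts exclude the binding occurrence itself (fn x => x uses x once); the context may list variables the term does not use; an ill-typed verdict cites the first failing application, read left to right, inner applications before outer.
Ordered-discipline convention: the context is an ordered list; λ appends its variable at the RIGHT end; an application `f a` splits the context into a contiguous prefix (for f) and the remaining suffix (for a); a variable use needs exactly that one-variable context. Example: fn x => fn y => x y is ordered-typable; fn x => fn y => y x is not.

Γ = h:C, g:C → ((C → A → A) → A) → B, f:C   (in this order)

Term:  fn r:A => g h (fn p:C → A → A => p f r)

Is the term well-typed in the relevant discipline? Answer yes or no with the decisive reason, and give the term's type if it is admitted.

yes — at least one use each (h, g, f, r, p); term : A → B
variable uses: h: 1; g: 1; f: 1; r (λ-bound): 1; p (λ-bound): 1
uses in reading order: g, h, p, f, r
typing: the term checks, with type A → B
per-discipline verdicts: ordered ✗, linear ✓, affine ✓, relevant ✓, unrestricted ✓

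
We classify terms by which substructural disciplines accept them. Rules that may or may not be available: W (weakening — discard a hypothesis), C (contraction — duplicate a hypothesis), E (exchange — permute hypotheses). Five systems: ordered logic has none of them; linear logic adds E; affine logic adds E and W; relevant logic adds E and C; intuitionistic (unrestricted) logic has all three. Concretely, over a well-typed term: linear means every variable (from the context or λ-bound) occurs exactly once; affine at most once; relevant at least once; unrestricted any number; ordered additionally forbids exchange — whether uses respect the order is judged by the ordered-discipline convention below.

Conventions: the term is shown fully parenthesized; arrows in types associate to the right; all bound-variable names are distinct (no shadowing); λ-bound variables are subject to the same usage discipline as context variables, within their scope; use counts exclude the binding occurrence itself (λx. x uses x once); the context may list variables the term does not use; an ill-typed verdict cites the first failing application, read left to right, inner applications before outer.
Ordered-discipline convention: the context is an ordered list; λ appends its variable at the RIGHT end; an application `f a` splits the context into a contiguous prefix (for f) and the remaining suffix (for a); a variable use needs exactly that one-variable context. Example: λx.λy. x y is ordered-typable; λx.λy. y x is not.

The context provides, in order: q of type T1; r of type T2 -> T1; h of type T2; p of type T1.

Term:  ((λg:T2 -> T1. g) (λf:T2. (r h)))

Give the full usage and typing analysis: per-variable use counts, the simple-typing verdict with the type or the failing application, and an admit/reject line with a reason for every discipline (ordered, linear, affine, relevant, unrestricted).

counts: q ×0; r ×1; h ×1; p ×0; g (λ-bound) ×1; f (λ-bound) ×0
uses in reading order: g, r, h
typing: well-typed — term : T2 -> T1
ordered ✗ (needs weakening: q, p, f unused)
linear ✗ (needs weakening: q, p, f unused)
affine ✓ (no duplicate uses among q, r, h, p, g, f)
relevant ✗ (needs weakening: q, p, f unused)
unrestricted ✓ (well-typed at T2 -> T1; no restrictions here)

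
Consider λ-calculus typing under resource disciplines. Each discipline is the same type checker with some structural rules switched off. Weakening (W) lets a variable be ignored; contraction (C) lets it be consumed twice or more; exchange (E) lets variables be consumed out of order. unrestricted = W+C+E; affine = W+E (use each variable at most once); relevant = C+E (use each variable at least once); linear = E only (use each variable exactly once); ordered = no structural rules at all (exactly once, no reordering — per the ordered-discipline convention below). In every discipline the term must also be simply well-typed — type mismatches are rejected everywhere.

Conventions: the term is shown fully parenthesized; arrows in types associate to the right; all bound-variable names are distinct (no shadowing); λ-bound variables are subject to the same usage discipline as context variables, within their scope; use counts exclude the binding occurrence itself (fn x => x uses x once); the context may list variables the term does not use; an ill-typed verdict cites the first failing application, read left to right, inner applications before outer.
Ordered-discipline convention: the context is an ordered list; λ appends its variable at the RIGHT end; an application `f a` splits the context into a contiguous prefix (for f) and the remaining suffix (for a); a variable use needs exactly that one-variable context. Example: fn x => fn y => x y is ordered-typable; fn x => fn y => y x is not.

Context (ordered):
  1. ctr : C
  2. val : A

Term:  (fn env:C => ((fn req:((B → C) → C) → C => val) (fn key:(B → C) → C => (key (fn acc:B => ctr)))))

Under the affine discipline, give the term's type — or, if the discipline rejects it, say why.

term : C → A
counts: ctr ×1; val ×1; env (bound) ×0; req (bound) ×0; key (bound) ×1; acc (bound) ×0
left-to-right use order: val, key, ctr
typing: well-typed at C → A
all disciplines: ordered ✗; linear ✗; affine ✓; relevant ✗; unrestricted ✓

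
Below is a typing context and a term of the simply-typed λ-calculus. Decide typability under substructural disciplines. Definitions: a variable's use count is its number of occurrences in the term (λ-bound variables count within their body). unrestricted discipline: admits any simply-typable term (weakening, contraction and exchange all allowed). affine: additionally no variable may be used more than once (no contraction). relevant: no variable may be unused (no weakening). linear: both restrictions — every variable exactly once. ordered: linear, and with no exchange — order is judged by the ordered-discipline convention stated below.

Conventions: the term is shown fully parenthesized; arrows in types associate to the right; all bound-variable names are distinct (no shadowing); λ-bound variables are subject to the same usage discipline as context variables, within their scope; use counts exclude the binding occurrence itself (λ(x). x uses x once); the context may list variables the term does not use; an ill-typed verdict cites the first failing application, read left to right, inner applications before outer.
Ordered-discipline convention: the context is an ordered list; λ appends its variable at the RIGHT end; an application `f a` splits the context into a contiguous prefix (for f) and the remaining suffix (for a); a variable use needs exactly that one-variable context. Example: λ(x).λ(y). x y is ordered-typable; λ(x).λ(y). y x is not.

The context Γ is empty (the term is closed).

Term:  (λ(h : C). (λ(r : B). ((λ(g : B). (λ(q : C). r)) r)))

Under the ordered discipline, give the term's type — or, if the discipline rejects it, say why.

not well-typed under ordered — repeated use of r ×2; h, g, q never used (weakening)
usage: h (λ-bound) ×0; r (λ-bound) ×2; g (λ-bound) ×0; q (λ-bound) ×0
use order (left to right): r, r
typing: well-typed at C -> B -> C -> B
summary: ordered ✗; linear ✗; affine ✗; relevant ✗; unrestricted ✓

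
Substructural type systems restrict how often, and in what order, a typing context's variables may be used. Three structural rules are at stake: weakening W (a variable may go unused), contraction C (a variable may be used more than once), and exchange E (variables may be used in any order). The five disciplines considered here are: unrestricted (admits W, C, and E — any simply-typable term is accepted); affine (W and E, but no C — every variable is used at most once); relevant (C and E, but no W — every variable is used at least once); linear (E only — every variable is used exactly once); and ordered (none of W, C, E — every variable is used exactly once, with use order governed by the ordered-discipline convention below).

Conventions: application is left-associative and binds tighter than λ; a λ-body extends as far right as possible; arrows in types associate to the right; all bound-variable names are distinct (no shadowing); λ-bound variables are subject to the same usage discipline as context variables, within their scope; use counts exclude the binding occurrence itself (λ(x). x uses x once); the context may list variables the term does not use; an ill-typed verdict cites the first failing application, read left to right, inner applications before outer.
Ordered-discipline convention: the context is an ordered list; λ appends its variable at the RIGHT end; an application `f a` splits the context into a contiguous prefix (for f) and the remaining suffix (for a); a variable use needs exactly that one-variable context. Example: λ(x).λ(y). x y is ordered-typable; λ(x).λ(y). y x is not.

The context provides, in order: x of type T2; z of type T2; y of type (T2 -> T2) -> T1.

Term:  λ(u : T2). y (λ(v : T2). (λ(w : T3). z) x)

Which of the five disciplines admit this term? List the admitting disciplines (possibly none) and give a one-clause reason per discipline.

accepted by: none
usage: x: 1×, z: 1×, y: 1×, u (λ-bound): 0×, v (λ-bound): 0×, w (λ-bound): 0×
left-to-right use order: y, z, x
typing: ill-typed: argument of type T2 where T3 is required
ordered: ✗ — a type mismatch blocks all five
linear: ✗ — the type mismatch rejects it
affine: ✗ — not simply typable
relevant: ✗ — fails simple typing
unrestricted: ✗ — a type mismatch blocks all five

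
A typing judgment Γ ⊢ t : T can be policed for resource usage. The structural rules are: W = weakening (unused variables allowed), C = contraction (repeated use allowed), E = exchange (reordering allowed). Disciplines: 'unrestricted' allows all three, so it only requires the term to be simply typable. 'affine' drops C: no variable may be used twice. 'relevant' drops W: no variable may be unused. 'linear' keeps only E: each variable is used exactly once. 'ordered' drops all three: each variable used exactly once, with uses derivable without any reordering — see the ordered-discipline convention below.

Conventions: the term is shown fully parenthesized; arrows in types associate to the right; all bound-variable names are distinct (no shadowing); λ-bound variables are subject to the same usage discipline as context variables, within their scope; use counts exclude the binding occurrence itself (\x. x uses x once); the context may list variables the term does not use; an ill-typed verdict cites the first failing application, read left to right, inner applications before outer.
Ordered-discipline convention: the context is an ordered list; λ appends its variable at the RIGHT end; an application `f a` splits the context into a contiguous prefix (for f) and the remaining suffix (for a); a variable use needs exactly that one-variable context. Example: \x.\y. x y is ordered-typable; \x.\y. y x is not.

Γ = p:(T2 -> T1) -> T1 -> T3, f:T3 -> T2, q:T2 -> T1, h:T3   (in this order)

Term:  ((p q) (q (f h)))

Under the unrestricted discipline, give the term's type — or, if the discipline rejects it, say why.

term : T3
usage: p=1, f=1, q=2, h=1
left-to-right use order: p, q, q, f, h
typing: well-typed — term : T3
per-discipline verdicts: ordered ✗, linear ✗, affine ✗, relevant ✓, unrestricted ✓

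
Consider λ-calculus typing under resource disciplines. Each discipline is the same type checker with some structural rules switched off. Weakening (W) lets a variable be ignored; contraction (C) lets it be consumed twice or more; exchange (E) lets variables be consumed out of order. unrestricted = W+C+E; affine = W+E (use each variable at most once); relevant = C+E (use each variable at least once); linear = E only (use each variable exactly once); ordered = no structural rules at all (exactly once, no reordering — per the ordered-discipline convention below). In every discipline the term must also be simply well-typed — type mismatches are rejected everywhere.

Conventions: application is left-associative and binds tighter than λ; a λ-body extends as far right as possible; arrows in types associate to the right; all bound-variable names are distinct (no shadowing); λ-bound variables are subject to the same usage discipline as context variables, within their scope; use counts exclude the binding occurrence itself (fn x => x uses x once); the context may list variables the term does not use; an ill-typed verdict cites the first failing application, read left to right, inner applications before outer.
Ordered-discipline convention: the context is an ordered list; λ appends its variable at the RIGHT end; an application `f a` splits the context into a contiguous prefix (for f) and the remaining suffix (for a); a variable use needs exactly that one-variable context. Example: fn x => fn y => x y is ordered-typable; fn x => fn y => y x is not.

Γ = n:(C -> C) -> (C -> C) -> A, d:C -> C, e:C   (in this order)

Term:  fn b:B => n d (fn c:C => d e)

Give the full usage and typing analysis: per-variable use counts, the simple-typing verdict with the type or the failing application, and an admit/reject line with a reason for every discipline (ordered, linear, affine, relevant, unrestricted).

use counts: n ×1; d ×2; e ×1; b [bound] ×0; c [bound] ×0
use order (left to right): n, d, d, e
typing: well-typed — term : B -> A
ordered ✗ (d ×2 used more than once (contraction); unused: b, c — weakening required)
linear ✗ (d ×2 used more than once (contraction); unused: b, c — weakening required)
affine ✗ (d ×2 used more than once (contraction))
relevant ✗ (unused: b, c — weakening required)
unrestricted ✓ (simply typable at B -> A; W, C, E all held)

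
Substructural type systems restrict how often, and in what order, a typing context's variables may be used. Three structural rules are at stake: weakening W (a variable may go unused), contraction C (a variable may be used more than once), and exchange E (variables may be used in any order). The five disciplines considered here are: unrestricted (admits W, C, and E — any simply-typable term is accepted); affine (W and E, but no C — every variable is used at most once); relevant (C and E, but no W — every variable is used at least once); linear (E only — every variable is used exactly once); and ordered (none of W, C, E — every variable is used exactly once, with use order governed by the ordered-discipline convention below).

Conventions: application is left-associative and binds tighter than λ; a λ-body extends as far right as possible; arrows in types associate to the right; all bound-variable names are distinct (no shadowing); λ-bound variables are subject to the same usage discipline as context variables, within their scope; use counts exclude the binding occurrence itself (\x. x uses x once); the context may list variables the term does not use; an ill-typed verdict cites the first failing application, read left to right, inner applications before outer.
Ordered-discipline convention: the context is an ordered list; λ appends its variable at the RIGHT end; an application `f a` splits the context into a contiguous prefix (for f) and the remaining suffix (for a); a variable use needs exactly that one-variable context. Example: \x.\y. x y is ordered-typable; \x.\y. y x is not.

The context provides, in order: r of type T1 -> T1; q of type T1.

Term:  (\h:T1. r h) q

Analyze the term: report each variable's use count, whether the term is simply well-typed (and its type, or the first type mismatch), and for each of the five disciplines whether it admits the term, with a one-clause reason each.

counts: r: 1×, q: 1×, h (λ-bound): 1×
uses in reading order: r, h, q
typing: the term checks, with type T1
ordered ✓ (r, q, h: once each, no exchange needed)
linear ✓ (single use per variable (r, q, h))
affine ✓ (r, q, h: no repeats, contraction unneeded)
relevant ✓ (at least one use each (r, q, h))
unrestricted ✓ (typability at T1 is all that's needed)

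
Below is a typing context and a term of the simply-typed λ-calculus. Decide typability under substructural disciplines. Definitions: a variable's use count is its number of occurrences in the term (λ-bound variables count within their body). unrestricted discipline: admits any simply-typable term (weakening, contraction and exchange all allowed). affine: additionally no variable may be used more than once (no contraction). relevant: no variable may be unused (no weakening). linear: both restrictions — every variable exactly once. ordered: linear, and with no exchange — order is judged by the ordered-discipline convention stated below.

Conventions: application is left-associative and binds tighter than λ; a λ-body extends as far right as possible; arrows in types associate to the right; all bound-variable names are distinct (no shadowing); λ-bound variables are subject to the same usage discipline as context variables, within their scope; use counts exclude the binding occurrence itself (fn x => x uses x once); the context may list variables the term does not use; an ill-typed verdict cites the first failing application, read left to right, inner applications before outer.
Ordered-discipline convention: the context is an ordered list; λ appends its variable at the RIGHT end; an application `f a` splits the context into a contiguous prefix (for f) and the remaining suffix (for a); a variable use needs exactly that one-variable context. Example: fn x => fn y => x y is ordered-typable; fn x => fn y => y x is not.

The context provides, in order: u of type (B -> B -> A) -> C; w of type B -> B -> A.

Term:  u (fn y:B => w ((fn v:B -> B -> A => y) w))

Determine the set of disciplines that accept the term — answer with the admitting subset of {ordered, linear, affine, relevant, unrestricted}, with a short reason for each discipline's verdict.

admitting disciplines: unrestricted
variable uses: u: 1, w: 2, y (bound): 1, v (bound): 0
order of uses: u, w, y, w
typing: well-typed — term : C
ordered ✗ (repeated use of w ×2; v never used (weakening))
linear ✗ (repeated use of w ×2; v never used (weakening))
affine ✗ (repeated use of w ×2)
relevant ✗ (v never used (weakening))
unrestricted ✓ (typability at C is all that's needed)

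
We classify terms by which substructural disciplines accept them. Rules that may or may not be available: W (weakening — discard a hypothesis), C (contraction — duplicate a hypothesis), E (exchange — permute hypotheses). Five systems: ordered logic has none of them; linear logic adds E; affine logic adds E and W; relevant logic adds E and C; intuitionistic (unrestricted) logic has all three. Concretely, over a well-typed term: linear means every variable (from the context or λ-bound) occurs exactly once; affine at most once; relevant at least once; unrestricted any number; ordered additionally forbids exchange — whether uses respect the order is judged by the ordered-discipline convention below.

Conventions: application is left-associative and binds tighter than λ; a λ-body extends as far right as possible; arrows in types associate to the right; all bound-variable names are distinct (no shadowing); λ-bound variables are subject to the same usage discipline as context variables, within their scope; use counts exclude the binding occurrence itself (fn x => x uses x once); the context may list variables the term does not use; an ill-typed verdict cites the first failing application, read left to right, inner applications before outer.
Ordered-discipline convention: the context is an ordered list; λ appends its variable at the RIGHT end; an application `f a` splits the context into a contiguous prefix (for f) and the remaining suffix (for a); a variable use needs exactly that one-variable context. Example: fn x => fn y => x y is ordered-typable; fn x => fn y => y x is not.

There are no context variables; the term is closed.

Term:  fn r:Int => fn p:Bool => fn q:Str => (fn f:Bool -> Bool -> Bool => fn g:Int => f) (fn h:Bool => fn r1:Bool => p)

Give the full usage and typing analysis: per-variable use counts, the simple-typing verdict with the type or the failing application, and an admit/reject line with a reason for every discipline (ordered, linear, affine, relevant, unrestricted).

usage: r (λ-bound): 0×; p (λ-bound): 1×; q (λ-bound): 0×; f (λ-bound): 1×; g (λ-bound): 0×; h (λ-bound): 0×; r1 (λ-bound): 0×
order of uses: f, p
typing: the term checks, with type Int -> Bool -> Str -> Int -> Bool -> Bool -> Bool
ordered: ✗ — r, q, g, h, r1 left unused
linear: ✗ — r, q, g, h, r1 left unused
affine: ✓ — r, p, q, f, g, h, r1: no repeats, contraction unneeded
relevant: ✗ — r, q, g, h, r1 left unused
unrestricted: ✓ — simply typable at Int -> Bool -> Str -> Int -> Bool -> Bool -> Bool; W, C, E all held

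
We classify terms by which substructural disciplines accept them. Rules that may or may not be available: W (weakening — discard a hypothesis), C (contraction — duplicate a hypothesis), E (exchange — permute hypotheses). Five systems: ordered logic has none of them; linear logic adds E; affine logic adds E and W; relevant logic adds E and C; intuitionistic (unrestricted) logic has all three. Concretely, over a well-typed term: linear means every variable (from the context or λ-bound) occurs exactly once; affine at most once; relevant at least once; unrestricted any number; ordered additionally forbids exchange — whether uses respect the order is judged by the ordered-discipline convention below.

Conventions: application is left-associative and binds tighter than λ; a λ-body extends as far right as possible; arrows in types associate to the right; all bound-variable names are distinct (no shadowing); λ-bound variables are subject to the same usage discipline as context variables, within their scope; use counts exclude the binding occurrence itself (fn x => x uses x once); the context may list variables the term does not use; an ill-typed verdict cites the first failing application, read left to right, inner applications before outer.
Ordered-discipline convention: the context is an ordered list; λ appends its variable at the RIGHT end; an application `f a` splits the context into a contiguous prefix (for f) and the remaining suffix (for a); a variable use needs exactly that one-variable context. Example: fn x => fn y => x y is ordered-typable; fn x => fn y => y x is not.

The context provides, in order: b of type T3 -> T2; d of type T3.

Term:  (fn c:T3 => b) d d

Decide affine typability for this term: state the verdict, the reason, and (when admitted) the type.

no — d ×2 used more than once (contraction)
usage: b: 1×; d: 2×; c [bound]: 0×
order of uses: b, d, d
typing: well-typed at T2
all disciplines: ordered ✗ | linear ✗ | affine ✗ | relevant ✗ | unrestricted ✓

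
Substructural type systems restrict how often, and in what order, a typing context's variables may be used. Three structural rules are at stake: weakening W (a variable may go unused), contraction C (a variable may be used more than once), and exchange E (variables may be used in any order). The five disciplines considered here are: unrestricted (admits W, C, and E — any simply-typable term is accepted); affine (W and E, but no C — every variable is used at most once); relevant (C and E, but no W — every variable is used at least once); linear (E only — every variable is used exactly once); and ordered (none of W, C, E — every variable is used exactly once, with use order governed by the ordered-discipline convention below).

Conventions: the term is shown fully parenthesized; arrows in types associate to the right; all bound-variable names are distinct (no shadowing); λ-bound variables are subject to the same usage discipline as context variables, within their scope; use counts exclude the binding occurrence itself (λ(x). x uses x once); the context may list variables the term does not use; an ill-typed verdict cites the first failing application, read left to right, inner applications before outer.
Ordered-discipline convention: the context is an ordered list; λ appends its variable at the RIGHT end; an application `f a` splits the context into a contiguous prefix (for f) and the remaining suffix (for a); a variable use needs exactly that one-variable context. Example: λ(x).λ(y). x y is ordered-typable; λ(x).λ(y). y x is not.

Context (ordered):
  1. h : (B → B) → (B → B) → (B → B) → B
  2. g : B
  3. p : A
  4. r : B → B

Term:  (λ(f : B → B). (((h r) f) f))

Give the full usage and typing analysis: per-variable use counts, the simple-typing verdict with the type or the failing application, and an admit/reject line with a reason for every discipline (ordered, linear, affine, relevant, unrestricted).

use counts: h: 1; g: 0; p: 0; r: 1; f [bound]: 2
left-to-right use order: h, r, f, f
typing: ✓ — (B → B) → B
ordered: ✗ — uses contraction: f ×2; g, p left unused
linear: ✗ — uses contraction: f ×2; g, p left unused
affine: ✗ — uses contraction: f ×2
relevant: ✗ — g, p left unused
unrestricted: ✓ — typability at (B → B) → B is all that's needed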